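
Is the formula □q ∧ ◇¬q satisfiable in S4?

Unsatisfiable

1. □q ∧ ◇¬q, 0
2. □q, 0   [∧-rule on 1]
3. ◇¬q, 0   [∧-rule on 1]
4. q, 0   [□-rule on 2 via 0R0]
5. ¬q, 1   [◇-rule on 3: fresh world 1, 0R1]
6. q, 1   [□-rule on 2 via 0R1]
Accessibility: 0R0, 0R1, 1R1
Branch closes: q and ¬q both at 1.
(One branch shown.) All branches close.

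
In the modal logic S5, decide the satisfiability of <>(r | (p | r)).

1. <>(r | (p | r)), w0
2. r | (p | r), w1
3. p | r, w1
4. r, w1
Accessibility: w0Rw0, w0Rw1, w1Rw0, w1Rw1

Satisfiable (open branch found)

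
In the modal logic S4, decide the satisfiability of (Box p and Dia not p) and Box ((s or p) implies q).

1. (Box p and Dia not p) and Box ((s or p) implies q), u
2. Box p and Dia not p, u   [and-rule on 1]
3. Box ((s or p) implies q), u   [and-rule on 1]
4. Box p, u   [and-rule on 2]
5. Dia not p, u   [and-rule on 2]
6. (s or p) implies q, u   [Box-rule on 3 via uRu]
7. p, u   [Box-rule on 4 via uRu]
8. q, u   [implies-rule on 6 (branches; this branch)]
9. not p, v   [Dia-rule on 5: fresh world v, uRv]
10. (s or p) implies q, v   [Box-rule on 3 via uRv]
11. p, v   [Box-rule on 4 via uRv]
Accessibility: uRu, uRv, vRv
Branch closes: p and not p both at v.
Every branch closes; the branch above is one of them.

No, unsatisfiable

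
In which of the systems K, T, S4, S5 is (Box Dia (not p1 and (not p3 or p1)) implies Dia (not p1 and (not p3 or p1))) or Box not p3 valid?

T-tableau for the negation not ((Box Dia (not p1 and (not p3 or p1)) implies Dia (not p1 and (not p3 or p1))) or Box not p3):
1. not ((Box Dia (not p1 and (not p3 or p1)) implies Dia (not p1 and (not p3 or p1))) or Box not p3), u
2. not (Box Dia (not p1 and (not p3 or p1)) implies Dia (not p1 and (not p3 or p1))), u
3. not Box not p3, u
4. Box Dia (not p1 and (not p3 or p1)), u
5. not Dia (not p1 and (not p3 or p1)), u
6. Dia (not p1 and (not p3 or p1)), u
7. not (not p1 and (not p3 or p1)), u
8. not (not p3 or p1), u
9. p3, u
10. not p1, u
11. p3, v
12. Dia (not p1 and (not p3 or p1)), v
13. not (not p1 and (not p3 or p1)), v
14. not (not p3 or p1), v
15. not p1, v
16. not p1 and (not p3 or p1), w
17. not p1, w
18. not p3 or p1, w
19. Dia (not p1 and (not p3 or p1)), w
20. not (not p1 and (not p3 or p1)), w
21. not p3, w
22. not (not p3 or p1), w
23. p3, w
Accessibility: uRu, uRv, uRw, vRv, wRw
Branch closes: p3 and not p3 both at w.
Every branch closes (one shown): valid in T, hence also in S4, S5 (every theorem of T is a theorem of S4 and S5).
K-tableau for the negation not ((Box Dia (not p1 and (not p3 or p1)) implies Dia (not p1 and (not p3 or p1))) or Box not p3):
1. not ((Box Dia (not p1 and (not p3 or p1)) implies Dia (not p1 and (not p3 or p1))) or Box not p3), u
2. not (Box Dia (not p1 and (not p3 or p1)) implies Dia (not p1 and (not p3 or p1))), u
3. not Box not p3, u
4. Box Dia (not p1 and (not p3 or p1)), u
5. not Dia (not p1 and (not p3 or p1)), u
6. p3, v
7. Dia (not p1 and (not p3 or p1)), v
8. not (not p1 and (not p3 or p1)), v
9. not (not p3 or p1), v
10. not p1, v
11. not p1 and (not p3 or p1), w
12. not p1, w
13. not p3 or p1, w
14. not p3, w
Accessibility: uRv, vRw
Complete open branch: countermodel on a K-frame, so not valid in K.

T, S4, S5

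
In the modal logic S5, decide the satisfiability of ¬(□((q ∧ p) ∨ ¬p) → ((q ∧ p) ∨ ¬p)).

1. ¬(□((q ∧ p) ∨ ¬p) → ((q ∧ p) ∨ ¬p)), w0
2. □((q ∧ p) ∨ ¬p), w0   [¬→-rule on 1]
3. ¬((q ∧ p) ∨ ¬p), w0   [¬→-rule on 1]
4. ¬(q ∧ p), w0   [¬∨-rule on 3]
5. p, w0   [¬∨-rule on 3]
6. (q ∧ p) ∨ ¬p, w0   [□-rule on 2 via w0Rw0]
7. ¬q, w0   [¬∧-rule on 4 (branches; this branch)]
8. q ∧ p, w0   [∨-rule on 6 (branches; this branch)]
9. q, w0   [∧-rule on 8]
Accessibility: w0Rw0
Branch closes: q and ¬q both at w0.
All branches of the tableau close; one closing branch shown above.

Unsatisfiable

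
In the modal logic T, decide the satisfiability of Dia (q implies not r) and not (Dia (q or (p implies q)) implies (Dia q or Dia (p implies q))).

Unsatisfiable (every branch closes)

1. Dia (q implies not r) and not (Dia (q or (p implies q)) implies (Dia q or Dia (p implies q))), w0
2. Dia (q implies not r), w0
3. not (Dia (q or (p implies q)) implies (Dia q or Dia (p implies q))), w0
4. Dia (q or (p implies q)), w0
5. not (Dia q or Dia (p implies q)), w0
6. not Dia q, w0
7. not Dia (p implies q), w0
8. not q, w0
9. not (p implies q), w0
10. p, w0
11. q implies not r, w1
12. not q, w1
13. not (p implies q), w1
14. p, w1
15. not r, w1
16. q or (p implies q), w2
17. not q, w2
18. not (p implies q), w2
19. p, w2
20. p implies q, w2
21. q, w2
Accessibility: w0Rw0, w0Rw1, w0Rw2, w1Rw1, w2Rw2
Branch closes: q and not q both at w2.
All branches of the tableau close; one closing branch shown above.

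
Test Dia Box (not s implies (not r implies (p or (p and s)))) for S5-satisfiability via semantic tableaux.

1. Dia Box (not s implies (not r implies (p or (p and s)))), w0
2. Box (not s implies (not r implies (p or (p and s)))), w1
3. not s implies (not r implies (p or (p and s))), w0
4. not s implies (not r implies (p or (p and s))), w1
5. not r implies (p or (p and s)), w0
6. not r implies (p or (p and s)), w1
7. p or (p and s), w0
8. p or (p and s), w1
9. p and s, w0
10. p, w0
11. s, w0
12. p and s, w1
13. p, w1
14. s, w1
Accessibility: w0Rw0, w0Rw1, w1Rw0, w1Rw1

Satisfiable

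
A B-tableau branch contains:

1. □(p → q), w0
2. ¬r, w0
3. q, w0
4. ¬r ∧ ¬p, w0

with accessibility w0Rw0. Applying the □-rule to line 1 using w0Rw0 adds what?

p → q, w0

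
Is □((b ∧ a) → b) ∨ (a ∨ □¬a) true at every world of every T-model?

Valid in T

Tableau for the negation ¬(□((b ∧ a) → b) ∨ (a ∨ □¬a)):
1. ¬(□((b ∧ a) → b) ∨ (a ∨ □¬a)), 0
2. ¬□((b ∧ a) → b), 0   [¬∨-rule on 1]
3. ¬(a ∨ □¬a), 0   [¬∨-rule on 1]
4. ¬a, 0   [¬∨-rule on 3]
5. ¬□¬a, 0   [¬∨-rule on 3]
6. ¬((b ∧ a) → b), 1   [¬□-rule on 2: fresh world 1, 0R1]
7. b ∧ a, 1   [¬→-rule on 6]
8. ¬b, 1   [¬→-rule on 6]
9. b, 1   [∧-rule on 7]
10. a, 1   [∧-rule on 7]
Accessibility: 0R0, 0R1, 1R1
Branch closes: b and ¬b both at 1.
All branches of the negation close; one closing branch shown above.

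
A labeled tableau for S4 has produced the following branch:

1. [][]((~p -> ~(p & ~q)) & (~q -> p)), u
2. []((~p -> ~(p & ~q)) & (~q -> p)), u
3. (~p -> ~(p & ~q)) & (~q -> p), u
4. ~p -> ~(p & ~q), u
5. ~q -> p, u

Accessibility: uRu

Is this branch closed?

There is no literal clash: for every atom and world, at most one sign appears.

Not closed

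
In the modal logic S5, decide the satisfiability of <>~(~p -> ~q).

1. <>~(~p -> ~q), 0
2. ~(~p -> ~q), 1
3. ~p, 1
4. q, 1
Accessibility: 0R0, 0R1, 1R0, 1R1

Satisfiable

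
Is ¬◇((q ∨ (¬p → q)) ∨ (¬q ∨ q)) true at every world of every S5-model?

Tableau for the negation ◇((q ∨ (¬p → q)) ∨ (¬q ∨ q)):
1. ◇((q ∨ (¬p → q)) ∨ (¬q ∨ q)), 0
2. (q ∨ (¬p → q)) ∨ (¬q ∨ q), 1
3. ¬q ∨ q, 1
4. q, 1
Accessibility: 0R0, 0R1, 1R0, 1R1
The negation has an open branch (countermodel exists).

Not valid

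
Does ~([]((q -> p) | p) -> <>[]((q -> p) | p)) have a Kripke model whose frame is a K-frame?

1. ~([]((q -> p) | p) -> <>[]((q -> p) | p)), w0
2. []((q -> p) | p), w0   [~->-rule on 1]
3. ~<>[]((q -> p) | p), w0   [~->-rule on 1]

Satisfiable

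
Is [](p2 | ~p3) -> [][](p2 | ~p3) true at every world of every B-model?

No, not valid

Tableau for the negation ~([](p2 | ~p3) -> [][](p2 | ~p3)):
1. ~([](p2 | ~p3) -> [][](p2 | ~p3)), 0
2. [](p2 | ~p3), 0   [~->-rule on 1]
3. ~[][](p2 | ~p3), 0   [~->-rule on 1]
4. p2 | ~p3, 0   [[]-rule on 2 via 0R0]
5. ~p3, 0   [|-rule on 4 (branches; this branch)]
6. ~[](p2 | ~p3), 1   [~[]-rule on 3: fresh world 1, 0R1]
7. p2 | ~p3, 1   [[]-rule on 2 via 0R1]
8. ~p3, 1   [|-rule on 7 (branches; this branch)]
9. ~(p2 | ~p3), 2   [~[]-rule on 6: fresh world 2, 1R2]
10. ~p2, 2   [~|-rule on 9]
11. p3, 2   [~|-rule on 9]
Accessibility: 0R0, 0R1, 1R0, 1R1, 1R2, 2R1, 2R2
The negation has an open branch (countermodel exists).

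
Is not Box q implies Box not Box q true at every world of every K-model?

Not valid

Tableau for the negation not (not Box q implies Box not Box q):
1. not (not Box q implies Box not Box q), 0
2. not Box q, 0   [neg-implies-rule on 1]
3. not Box not Box q, 0   [neg-implies-rule on 1]
4. not q, 1   [neg-Box-rule on 2: fresh world 1, 0R1]
5. Box q, 2   [neg-Box-rule on 3: fresh world 2, 0R2]
Accessibility: 0R1, 0R2
The negation has an open branch (countermodel exists).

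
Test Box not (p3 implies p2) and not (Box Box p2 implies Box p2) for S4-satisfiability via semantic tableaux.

Unsatisfiable (every branch closes)

1. Box not (p3 implies p2) and not (Box Box p2 implies Box p2), 0
2. Box not (p3 implies p2), 0   [and-rule on 1]
3. not (Box Box p2 implies Box p2), 0   [and-rule on 1]
4. Box Box p2, 0   [neg-implies-rule on 3]
5. not Box p2, 0   [neg-implies-rule on 3]
6. not (p3 implies p2), 0   [Box-rule on 2 via 0R0]
7. p3, 0   [neg-implies-rule on 6]
8. not p2, 0   [neg-implies-rule on 6]
9. Box p2, 0   [Box-rule on 4 via 0R0]
10. p2, 0   [Box-rule on 9 via 0R0]
Accessibility: 0R0
Branch closes: p2 and not p2 both at 0.
Every branch closes; the branch above is one of them.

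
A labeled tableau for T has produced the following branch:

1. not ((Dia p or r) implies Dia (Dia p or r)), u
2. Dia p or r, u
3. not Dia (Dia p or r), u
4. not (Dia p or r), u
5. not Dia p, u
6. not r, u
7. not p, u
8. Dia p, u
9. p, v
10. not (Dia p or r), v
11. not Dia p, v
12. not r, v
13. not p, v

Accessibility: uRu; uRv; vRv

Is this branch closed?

Yes, closed

Both p and not p appear at v.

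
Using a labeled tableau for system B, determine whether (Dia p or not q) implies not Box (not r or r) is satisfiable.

1. (Dia p or not q) implies not Box (not r or r), u
2. not (Dia p or not q), u
3. not Dia p, u
4. q, u
5. not p, u
Accessibility: uRu

Yes, satisfiable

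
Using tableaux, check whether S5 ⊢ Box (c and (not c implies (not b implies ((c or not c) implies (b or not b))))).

No, not valid

Tableau for the negation not Box (c and (not c implies (not b implies ((c or not c) implies (b or not b))))):
1. not Box (c and (not c implies (not b implies ((c or not c) implies (b or not b))))), u
2. not (c and (not c implies (not b implies ((c or not c) implies (b or not b))))), v
3. not c, v
Accessibility: uRu, uRv, vRu, vRv
The negation has an open branch (countermodel exists).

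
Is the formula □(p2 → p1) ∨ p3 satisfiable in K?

1. □(p2 → p1) ∨ p3, w0
2. p3, w0   [∨-rule on 1 (branches; this branch)]

Yes, satisfiable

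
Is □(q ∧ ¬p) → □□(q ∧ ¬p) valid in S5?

Tableau for the negation ¬(□(q ∧ ¬p) → □□(q ∧ ¬p)):
1. ¬(□(q ∧ ¬p) → □□(q ∧ ¬p)), u
2. □(q ∧ ¬p), u
3. ¬□□(q ∧ ¬p), u
4. q ∧ ¬p, u
5. q, u
6. ¬p, u
7. ¬□(q ∧ ¬p), v
8. q ∧ ¬p, v
9. q, v
10. ¬p, v
11. ¬(q ∧ ¬p), w
12. q ∧ ¬p, w
13. q, w
14. ¬p, w
15. p, w
Accessibility: uRu, uRv, uRw, vRu, vRv, vRw, wRu, wRv, wRw
Branch closes: p and ¬p both at w.
Every branch of the negation's tableau closes; the branch above is one of them.

Yes, valid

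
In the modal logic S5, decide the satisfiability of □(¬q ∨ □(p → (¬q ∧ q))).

1. □(¬q ∨ □(p → (¬q ∧ q))), 0
2. ¬q ∨ □(p → (¬q ∧ q)), 0
3. □(p → (¬q ∧ q)), 0
4. p → (¬q ∧ q), 0
5. ¬p, 0
Accessibility: 0R0

Satisfiable (open branch found)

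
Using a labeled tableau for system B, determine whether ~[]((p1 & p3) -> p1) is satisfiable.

1. ~[]((p1 & p3) -> p1), 0
2. ~((p1 & p3) -> p1), 1
3. p1 & p3, 1
4. ~p1, 1
5. p1, 1
6. p3, 1
Accessibility: 0R0, 0R1, 1R0, 1R1
Branch closes: p1 and ~p1 both at 1.
Every branch closes; the branch above is one of them.

Unsatisfiable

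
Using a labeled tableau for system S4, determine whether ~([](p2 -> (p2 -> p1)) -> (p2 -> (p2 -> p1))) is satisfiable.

1. ~([](p2 -> (p2 -> p1)) -> (p2 -> (p2 -> p1))), 0
2. [](p2 -> (p2 -> p1)), 0
3. ~(p2 -> (p2 -> p1)), 0
4. p2, 0
5. ~(p2 -> p1), 0
6. ~p1, 0
7. p2 -> (p2 -> p1), 0
8. p2 -> p1, 0
9. p1, 0
Accessibility: 0R0
Branch closes: p1 and ~p1 both at 0.
(One branch shown.) All branches close.

Unsatisfiable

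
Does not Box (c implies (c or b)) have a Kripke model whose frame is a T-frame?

1. not Box (c implies (c or b)), 0
2. not (c implies (c or b)), 1
3. c, 1
4. not (c or b), 1
5. not c, 1
6. not b, 1
Accessibility: 0R0, 0R1, 1R1
Branch closes: c and not c both at 1.
Every branch closes; the branch above is one of them.

Unsatisfiable (every branch closes)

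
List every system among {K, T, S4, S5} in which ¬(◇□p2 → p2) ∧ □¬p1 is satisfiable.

S4-tableau for the formula:
1. ¬(◇□p2 → p2) ∧ □¬p1, 0
2. ¬(◇□p2 → p2), 0
3. □¬p1, 0
4. ◇□p2, 0
5. ¬p2, 0
6. ¬p1, 0
7. □p2, 1
8. ¬p1, 1
9. p2, 1
Accessibility: 0R0, 0R1, 1R1
Complete open branch: satisfiable in S4, hence also in K, T (this S4-model is also a K-model and a T-model).
S5-tableau for the formula:
1. ¬(◇□p2 → p2) ∧ □¬p1, 0
2. ¬(◇□p2 → p2), 0
3. □¬p1, 0
4. ◇□p2, 0
5. ¬p2, 0
6. ¬p1, 0
7. □p2, 1
8. ¬p1, 1
9. p2, 0
Accessibility: 0R0, 0R1, 1R0, 1R1
Branch closes: p2 and ¬p2 both at 0.
Every branch closes (one shown): unsatisfiable in S5.

K, T, S4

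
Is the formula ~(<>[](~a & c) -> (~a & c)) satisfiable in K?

Satisfiable (open branch found)

1. ~(<>[](~a & c) -> (~a & c)), u
2. <>[](~a & c), u
3. ~(~a & c), u
4. ~c, u
5. [](~a & c), v
Accessibility: uRv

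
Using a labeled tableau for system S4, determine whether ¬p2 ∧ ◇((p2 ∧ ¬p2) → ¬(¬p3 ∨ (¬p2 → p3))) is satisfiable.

1. ¬p2 ∧ ◇((p2 ∧ ¬p2) → ¬(¬p3 ∨ (¬p2 → p3))), 0
2. ¬p2, 0
3. ◇((p2 ∧ ¬p2) → ¬(¬p3 ∨ (¬p2 → p3))), 0
4. (p2 ∧ ¬p2) → ¬(¬p3 ∨ (¬p2 → p3)), 1
5. ¬(p2 ∧ ¬p2), 1
6. p2, 1
Accessibility: 0R0, 0R1, 1R1

Satisfiable (open branch found)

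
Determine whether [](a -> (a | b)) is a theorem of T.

Valid

Tableau for the negation ~[](a -> (a | b)):
1. ~[](a -> (a | b)), w0
2. ~(a -> (a | b)), w1
3. a, w1
4. ~(a | b), w1
5. ~a, w1
6. ~b, w1
Accessibility: w0Rw0, w0Rw1, w1Rw1
Branch closes: a and ~a both at w1.
All branches of the negation close; one closing branch shown above.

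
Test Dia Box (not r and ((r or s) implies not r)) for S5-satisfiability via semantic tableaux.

1. Dia Box (not r and ((r or s) implies not r)), u
2. Box (not r and ((r or s) implies not r)), v
3. not r and ((r or s) implies not r), u
4. not r, u
5. (r or s) implies not r, u
6. not r and ((r or s) implies not r), v
7. not r, v
8. (r or s) implies not r, v
Accessibility: uRu, uRv, vRu, vRv

Satisfiable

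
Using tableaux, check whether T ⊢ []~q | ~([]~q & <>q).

Tableau for the negation ~([]~q | ~([]~q & <>q)):
1. ~([]~q | ~([]~q & <>q)), w0
2. ~[]~q, w0
3. []~q & <>q, w0
4. []~q, w0
5. <>q, w0
6. ~q, w0
7. q, w1
8. ~q, w1
Accessibility: w0Rw0, w0Rw1, w1Rw1
Branch closes: q and ~q both at w1.
Every branch of the negation's tableau closes; the branch above is one of them.

Yes, valid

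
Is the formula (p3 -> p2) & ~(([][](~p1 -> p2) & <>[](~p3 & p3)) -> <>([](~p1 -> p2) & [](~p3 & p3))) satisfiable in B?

No, unsatisfiable

1. (p3 -> p2) & ~(([][](~p1 -> p2) & <>[](~p3 & p3)) -> <>([](~p1 -> p2) & [](~p3 & p3))), w0
2. p3 -> p2, w0
3. ~(([][](~p1 -> p2) & <>[](~p3 & p3)) -> <>([](~p1 -> p2) & [](~p3 & p3))), w0
4. [][](~p1 -> p2) & <>[](~p3 & p3), w0
5. ~<>([](~p1 -> p2) & [](~p3 & p3)), w0
6. [][](~p1 -> p2), w0
7. <>[](~p3 & p3), w0
8. ~([](~p1 -> p2) & [](~p3 & p3)), w0
9. [](~p1 -> p2), w0
10. ~p1 -> p2, w0
11. p2, w0
12. ~[](~p3 & p3), w0
13. [](~p3 & p3), w1
14. ~([](~p1 -> p2) & [](~p3 & p3)), w1
15. [](~p1 -> p2), w1
16. ~p1 -> p2, w1
17. ~p3 & p3, w0
18. ~p3, w0
19. p3, w0
Accessibility: w0Rw0, w0Rw1, w1Rw0, w1Rw1
Branch closes: p3 and ~p3 both at w0.
Every branch closes; the branch above is one of them.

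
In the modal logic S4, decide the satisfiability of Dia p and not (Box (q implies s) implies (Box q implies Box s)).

Unsatisfiable

1. Dia p and not (Box (q implies s) implies (Box q implies Box s)), 0
2. Dia p, 0
3. not (Box (q implies s) implies (Box q implies Box s)), 0
4. Box (q implies s), 0
5. not (Box q implies Box s), 0
6. Box q, 0
7. not Box s, 0
8. q implies s, 0
9. q, 0
10. s, 0
11. p, 1
12. q implies s, 1
13. q, 1
14. s, 1
15. not s, 2
16. q implies s, 2
17. q, 2
18. s, 2
Accessibility: 0R0, 0R1, 0R2, 1R1, 2R2
Branch closes: s and not s both at 2.
(One branch shown.) All branches close.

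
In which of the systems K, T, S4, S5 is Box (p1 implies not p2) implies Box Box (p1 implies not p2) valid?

T-tableau for the negation not (Box (p1 implies not p2) implies Box Box (p1 implies not p2)):
1. not (Box (p1 implies not p2) implies Box Box (p1 implies not p2)), 0
2. Box (p1 implies not p2), 0   [neg-implies-rule on 1]
3. not Box Box (p1 implies not p2), 0   [neg-implies-rule on 1]
4. p1 implies not p2, 0   [Box-rule on 2 via 0R0]
5. not p2, 0   [implies-rule on 4 (branches; this branch)]
6. not Box (p1 implies not p2), 1   [neg-Box-rule on 3: fresh world 1, 0R1]
7. p1 implies not p2, 1   [Box-rule on 2 via 0R1]
8. not p2, 1   [implies-rule on 7 (branches; this branch)]
9. not (p1 implies not p2), 2   [neg-Box-rule on 6: fresh world 2, 1R2]
10. p1, 2   [neg-implies-rule on 9]
11. p2, 2   [neg-implies-rule on 9]
Accessibility: 0R0, 0R1, 1R1, 1R2, 2R2
Complete open branch: countermodel on a T-frame, so not valid in T, nor in K (the same frame is also a K-frame).
S4-tableau for the negation not (Box (p1 implies not p2) implies Box Box (p1 implies not p2)):
1. not (Box (p1 implies not p2) implies Box Box (p1 implies not p2)), 0
2. Box (p1 implies not p2), 0   [neg-implies-rule on 1]
3. not Box Box (p1 implies not p2), 0   [neg-implies-rule on 1]
4. p1 implies not p2, 0   [Box-rule on 2 via 0R0]
5. not p2, 0   [implies-rule on 4 (branches; this branch)]
6. not Box (p1 implies not p2), 1   [neg-Box-rule on 3: fresh world 1, 0R1]
7. p1 implies not p2, 1   [Box-rule on 2 via 0R1]
8. not p2, 1   [implies-rule on 7 (branches; this branch)]
9. not (p1 implies not p2), 2   [neg-Box-rule on 6: fresh world 2, 1R2]
10. p1, 2   [neg-implies-rule on 9]
11. p2, 2   [neg-implies-rule on 9]
12. p1 implies not p2, 2   [Box-rule on 2 via 0R2]
13. not p2, 2   [implies-rule on 12 (branches; this branch)]
Accessibility: 0R0, 0R1, 0R2, 1R1, 1R2, 2R2
Branch closes: p2 and not p2 both at 2.
Every branch closes (one shown): valid in S4, hence also in S5 (every theorem of S4 is a theorem of S5).

S4, S5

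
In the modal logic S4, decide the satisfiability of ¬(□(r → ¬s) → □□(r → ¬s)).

Unsatisfiable (every branch closes)

1. ¬(□(r → ¬s) → □□(r → ¬s)), u
2. □(r → ¬s), u   [¬→-rule on 1]
3. ¬□□(r → ¬s), u   [¬→-rule on 1]
4. r → ¬s, u   [□-rule on 2 via uRu]
5. ¬s, u   [→-rule on 4 (branches; this branch)]
6. ¬□(r → ¬s), v   [¬□-rule on 3: fresh world v, uRv]
7. r → ¬s, v   [□-rule on 2 via uRv]
8. ¬s, v   [→-rule on 7 (branches; this branch)]
9. ¬(r → ¬s), w   [¬□-rule on 6: fresh world w, vRw]
10. r, w   [¬→-rule on 9]
11. s, w   [¬→-rule on 9]
12. r → ¬s, w   [□-rule on 2 via uRw]
13. ¬s, w   [→-rule on 12 (branches; this branch)]
Accessibility: uRu, uRv, uRw, vRv, vRw, wRw
Branch closes: s and ¬s both at w.
Every branch closes; the branch above is one of them.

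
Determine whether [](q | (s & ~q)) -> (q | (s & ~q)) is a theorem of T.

Yes, valid

Tableau for the negation ~([](q | (s & ~q)) -> (q | (s & ~q))):
1. ~([](q | (s & ~q)) -> (q | (s & ~q))), 0
2. [](q | (s & ~q)), 0
3. ~(q | (s & ~q)), 0
4. ~q, 0
5. ~(s & ~q), 0
6. q | (s & ~q), 0
7. ~s, 0
8. s & ~q, 0
9. s, 0
Accessibility: 0R0
Branch closes: s and ~s both at 0.
Every branch of the negation's tableau closes; the branch above is one of them.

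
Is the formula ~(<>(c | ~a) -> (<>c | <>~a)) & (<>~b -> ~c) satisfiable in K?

1. ~(<>(c | ~a) -> (<>c | <>~a)) & (<>~b -> ~c), 0
2. ~(<>(c | ~a) -> (<>c | <>~a)), 0   [&-rule on 1]
3. <>~b -> ~c, 0   [&-rule on 1]
4. <>(c | ~a), 0   [~->-rule on 2]
5. ~(<>c | <>~a), 0   [~->-rule on 2]
6. ~<>c, 0   [~|-rule on 5]
7. ~<>~a, 0   [~|-rule on 5]
8. ~<>~b, 0   [->-rule on 3 (branches; this branch)]
9. c | ~a, 1   [<>-rule on 4: fresh world 1, 0R1]
10. ~c, 1   [~<>-rule on 6 via 0R1]
11. a, 1   [~<>-rule on 7 via 0R1]
12. b, 1   [~<>-rule on 8 via 0R1]
13. ~a, 1   [|-rule on 9 (branches; this branch)]
Accessibility: 0R1
Branch closes: a and ~a both at 1.
(One branch shown.) All branches close.

Unsatisfiable (every branch closes)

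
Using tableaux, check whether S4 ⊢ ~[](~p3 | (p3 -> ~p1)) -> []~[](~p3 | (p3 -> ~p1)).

Invalid (countermodel exists)

Tableau for the negation ~(~[](~p3 | (p3 -> ~p1)) -> []~[](~p3 | (p3 -> ~p1))):
1. ~(~[](~p3 | (p3 -> ~p1)) -> []~[](~p3 | (p3 -> ~p1))), 0
2. ~[](~p3 | (p3 -> ~p1)), 0   [~->-rule on 1]
3. ~[]~[](~p3 | (p3 -> ~p1)), 0   [~->-rule on 1]
4. ~(~p3 | (p3 -> ~p1)), 1   [~[]-rule on 2: fresh world 1, 0R1]
5. p3, 1   [~|-rule on 4]
6. ~(p3 -> ~p1), 1   [~|-rule on 4]
7. p1, 1   [~->-rule on 6]
8. [](~p3 | (p3 -> ~p1)), 2   [~[]-rule on 3: fresh world 2, 0R2]
9. ~p3 | (p3 -> ~p1), 2   [[]-rule on 8 via 2R2]
10. p3 -> ~p1, 2   [|-rule on 9 (branches; this branch)]
11. ~p1, 2   [->-rule on 10 (branches; this branch)]
Accessibility: 0R0, 0R1, 0R2, 1R1, 2R2
The negation has an open branch (countermodel exists).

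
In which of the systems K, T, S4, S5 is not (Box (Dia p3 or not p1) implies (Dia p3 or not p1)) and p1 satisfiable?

T-tableau for the formula:
1. not (Box (Dia p3 or not p1) implies (Dia p3 or not p1)) and p1, u
2. not (Box (Dia p3 or not p1) implies (Dia p3 or not p1)), u
3. p1, u
4. Box (Dia p3 or not p1), u
5. not (Dia p3 or not p1), u
6. not Dia p3, u
7. Dia p3 or not p1, u
8. not p3, u
9. Dia p3, u
10. p3, v
11. Dia p3 or not p1, v
12. not p3, v
Accessibility: uRu, uRv, vRv
Branch closes: p3 and not p3 both at v.
Every branch closes (one shown): unsatisfiable in T, hence also in S4, S5 (every S4/S5-frame is a T-frame).
K-tableau for the formula:
1. not (Box (Dia p3 or not p1) implies (Dia p3 or not p1)) and p1, u
2. not (Box (Dia p3 or not p1) implies (Dia p3 or not p1)), u
3. p1, u
4. Box (Dia p3 or not p1), u
5. not (Dia p3 or not p1), u
6. not Dia p3, u
Complete open branch: satisfiable in K.

K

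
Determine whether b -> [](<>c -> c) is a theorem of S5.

Tableau for the negation ~(b -> [](<>c -> c)):
1. ~(b -> [](<>c -> c)), u
2. b, u   [~->-rule on 1]
3. ~[](<>c -> c), u   [~->-rule on 1]
4. ~(<>c -> c), v   [~[]-rule on 3: fresh world v, uRv]
5. <>c, v   [~->-rule on 4]
6. ~c, v   [~->-rule on 4]
7. c, w   [<>-rule on 5: fresh world w, vRw]
Accessibility: uRu, uRv, uRw, vRu, vRv, vRw, wRu, wRv, wRw
The negation has an open branch (countermodel exists).

Invalid (countermodel exists)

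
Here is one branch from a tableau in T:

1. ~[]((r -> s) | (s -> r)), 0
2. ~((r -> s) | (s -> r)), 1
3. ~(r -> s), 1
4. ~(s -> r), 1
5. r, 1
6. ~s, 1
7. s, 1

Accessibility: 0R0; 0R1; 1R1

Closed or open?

Closed

Both s and ~s appear at 1.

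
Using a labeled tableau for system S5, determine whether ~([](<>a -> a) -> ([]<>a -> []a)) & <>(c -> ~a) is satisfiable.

1. ~([](<>a -> a) -> ([]<>a -> []a)) & <>(c -> ~a), u
2. ~([](<>a -> a) -> ([]<>a -> []a)), u
3. <>(c -> ~a), u
4. [](<>a -> a), u
5. ~([]<>a -> []a), u
6. []<>a, u
7. ~[]a, u
8. <>a -> a, u
9. <>a, u
10. ~<>a, u
11. ~a, u
12. c -> ~a, v
13. <>a -> a, v
14. <>a, v
15. ~a, v
16. ~<>a, v
17. ~a, w
18. <>a -> a, w
19. <>a, w
20. ~<>a, w
21. a, x
22. <>a -> a, x
23. <>a, x
24. ~a, x
Accessibility: uRu, uRv, uRw, uRx, vRu, vRv, vRw, vRx, wRu, wRv, wRw, wRx, xRu, xRv, xRw, xRx
Branch closes: a and ~a both at x.
Every branch closes; the branch above is one of them.

Unsatisfiable (every branch closes)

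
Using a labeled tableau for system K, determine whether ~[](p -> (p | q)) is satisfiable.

Unsatisfiable

1. ~[](p -> (p | q)), u
2. ~(p -> (p | q)), v
3. p, v
4. ~(p | q), v
5. ~p, v
6. ~q, v
Accessibility: uRv
Branch closes: p and ~p both at v.
All branches of the tableau close; one closing branch shown above.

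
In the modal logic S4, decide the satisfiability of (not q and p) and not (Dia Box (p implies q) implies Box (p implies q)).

1. (not q and p) and not (Dia Box (p implies q) implies Box (p implies q)), w0
2. not q and p, w0   [and-rule on 1]
3. not (Dia Box (p implies q) implies Box (p implies q)), w0   [and-rule on 1]
4. not q, w0   [and-rule on 2]
5. p, w0   [and-rule on 2]
6. Dia Box (p implies q), w0   [neg-implies-rule on 3]
7. not Box (p implies q), w0   [neg-implies-rule on 3]
8. Box (p implies q), w1   [Dia-rule on 6: fresh world w1, w0Rw1]
9. p implies q, w1   [Box-rule on 8 via w1Rw1]
10. q, w1   [implies-rule on 9 (branches; this branch)]
11. not (p implies q), w2   [neg-Box-rule on 7: fresh world w2, w0Rw2]
12. p, w2   [neg-implies-rule on 11]
13. not q, w2   [neg-implies-rule on 11]
Accessibility: w0Rw0, w0Rw1, w0Rw2, w1Rw1, w2Rw2

Satisfiable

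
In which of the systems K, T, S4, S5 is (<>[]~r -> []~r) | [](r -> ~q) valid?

S4-tableau for the negation ~((<>[]~r -> []~r) | [](r -> ~q)):
1. ~((<>[]~r -> []~r) | [](r -> ~q)), w0
2. ~(<>[]~r -> []~r), w0
3. ~[](r -> ~q), w0
4. <>[]~r, w0
5. ~[]~r, w0
6. ~(r -> ~q), w1
7. r, w1
8. q, w1
9. []~r, w2
10. ~r, w2
11. r, w3
Accessibility: w0Rw0, w0Rw1, w0Rw2, w0Rw3, w1Rw1, w2Rw2, w3Rw3
Complete open branch: countermodel on an S4-frame, so not valid in S4, nor in K, T (the same frame is also a K-frame and a T-frame).
S5-tableau for the negation ~((<>[]~r -> []~r) | [](r -> ~q)):
1. ~((<>[]~r -> []~r) | [](r -> ~q)), w0
2. ~(<>[]~r -> []~r), w0
3. ~[](r -> ~q), w0
4. <>[]~r, w0
5. ~[]~r, w0
6. ~(r -> ~q), w1
7. r, w1
8. q, w1
9. []~r, w2
10. ~r, w0
11. ~r, w1
Accessibility: w0Rw0, w0Rw1, w0Rw2, w1Rw0, w1Rw1, w1Rw2, w2Rw0, w2Rw1, w2Rw2
Branch closes: r and ~r both at w1.
Every branch closes (one shown): valid in S5.

S5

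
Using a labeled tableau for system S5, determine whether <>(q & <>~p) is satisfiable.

Yes, satisfiable

1. <>(q & <>~p), u
2. q & <>~p, v
3. q, v
4. <>~p, v
5. ~p, w
Accessibility: uRu, uRv, uRw, vRu, vRv, vRw, wRu, wRv, wRw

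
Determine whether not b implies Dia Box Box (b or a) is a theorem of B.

Tableau for the negation not (not b implies Dia Box Box (b or a)):
1. not (not b implies Dia Box Box (b or a)), u
2. not b, u
3. not Dia Box Box (b or a), u
4. not Box Box (b or a), u
5. not Box (b or a), v
6. not Box Box (b or a), v
7. not (b or a), w
8. not b, w
9. not a, w
10. not Box (b or a), x
11. not (b or a), y
12. not b, y
13. not a, y
Accessibility: uRu, uRv, vRu, vRv, vRw, vRx, wRv, wRw, xRv, xRx, xRy, yRx, yRy
The negation has an open branch (countermodel exists).

Invalid (countermodel exists)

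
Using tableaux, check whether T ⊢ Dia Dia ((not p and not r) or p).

Tableau for the negation not Dia Dia ((not p and not r) or p):
1. not Dia Dia ((not p and not r) or p), u
2. not Dia ((not p and not r) or p), u
3. not ((not p and not r) or p), u
4. not (not p and not r), u
5. not p, u
6. r, u
Accessibility: uRu
The negation has an open branch (countermodel exists).

Not valid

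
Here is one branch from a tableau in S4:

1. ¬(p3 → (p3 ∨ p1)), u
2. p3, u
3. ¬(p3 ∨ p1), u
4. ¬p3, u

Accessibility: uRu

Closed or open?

Closed

Both p3 and ¬p3 appear at u.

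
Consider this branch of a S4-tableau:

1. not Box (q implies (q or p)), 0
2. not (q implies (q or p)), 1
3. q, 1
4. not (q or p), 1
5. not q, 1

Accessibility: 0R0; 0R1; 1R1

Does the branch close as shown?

Both q and not q appear at 1.

Yes, closed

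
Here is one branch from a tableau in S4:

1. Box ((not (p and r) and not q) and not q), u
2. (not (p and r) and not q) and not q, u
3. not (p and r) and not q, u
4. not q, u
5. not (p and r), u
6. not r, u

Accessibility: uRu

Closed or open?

Not closed

No world carries both an atom and its negation.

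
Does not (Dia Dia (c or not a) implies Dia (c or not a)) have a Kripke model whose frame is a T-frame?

Satisfiable

1. not (Dia Dia (c or not a) implies Dia (c or not a)), 0
2. Dia Dia (c or not a), 0
3. not Dia (c or not a), 0
4. not (c or not a), 0
5. not c, 0
6. a, 0
7. Dia (c or not a), 1
8. not (c or not a), 1
9. not c, 1
10. a, 1
11. c or not a, 2
12. not a, 2
Accessibility: 0R0, 0R1, 1R1, 1R2, 2R2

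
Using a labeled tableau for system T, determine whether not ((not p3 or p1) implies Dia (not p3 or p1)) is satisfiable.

1. not ((not p3 or p1) implies Dia (not p3 or p1)), 0
2. not p3 or p1, 0
3. not Dia (not p3 or p1), 0
4. not (not p3 or p1), 0
5. p3, 0
6. not p1, 0
7. p1, 0
Accessibility: 0R0
Branch closes: p1 and not p1 both at 0.
(One branch shown.) All branches close.

Unsatisfiable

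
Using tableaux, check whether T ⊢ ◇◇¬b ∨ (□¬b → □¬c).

Valid in T

Tableau for the negation ¬(◇◇¬b ∨ (□¬b → □¬c)):
1. ¬(◇◇¬b ∨ (□¬b → □¬c)), 0
2. ¬◇◇¬b, 0
3. ¬(□¬b → □¬c), 0
4. □¬b, 0
5. ¬□¬c, 0
6. ¬◇¬b, 0
7. ¬b, 0
8. b, 0
Accessibility: 0R0
Branch closes: b and ¬b both at 0.
All branches of the negation close; one closing branch shown above.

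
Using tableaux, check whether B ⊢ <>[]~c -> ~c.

Valid in B

Tableau for the negation ~(<>[]~c -> ~c):
1. ~(<>[]~c -> ~c), u
2. <>[]~c, u
3. c, u
4. []~c, v
5. ~c, u
Accessibility: uRu, uRv, vRu, vRv
Branch closes: c and ~c both at u.
Every branch of the negation's tableau closes; the branch above is one of them.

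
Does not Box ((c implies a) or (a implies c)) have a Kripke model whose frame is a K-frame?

1. not Box ((c implies a) or (a implies c)), 0
2. not ((c implies a) or (a implies c)), 1
3. not (c implies a), 1
4. not (a implies c), 1
5. c, 1
6. not a, 1
7. a, 1
8. not c, 1
Accessibility: 0R1
Branch closes: a and not a both at 1.
Every branch closes; the branch above is one of them.

No, unsatisfiable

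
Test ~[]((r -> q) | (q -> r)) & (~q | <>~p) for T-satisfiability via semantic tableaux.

1. ~[]((r -> q) | (q -> r)) & (~q | <>~p), u
2. ~[]((r -> q) | (q -> r)), u
3. ~q | <>~p, u
4. <>~p, u
5. ~((r -> q) | (q -> r)), v
6. ~(r -> q), v
7. ~(q -> r), v
8. r, v
9. ~q, v
10. q, v
11. ~r, v
Accessibility: uRu, uRv, vRv
Branch closes: q and ~q both at v.
Every branch closes; the branch above is one of them.

No, unsatisfiable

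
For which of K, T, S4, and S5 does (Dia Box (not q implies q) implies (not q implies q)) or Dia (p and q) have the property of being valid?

S5

S4-tableau for the negation not ((Dia Box (not q implies q) implies (not q implies q)) or Dia (p and q)):
1. not ((Dia Box (not q implies q) implies (not q implies q)) or Dia (p and q)), 0
2. not (Dia Box (not q implies q) implies (not q implies q)), 0
3. not Dia (p and q), 0
4. Dia Box (not q implies q), 0
5. not (not q implies q), 0
6. not q, 0
7. not (p and q), 0
8. Box (not q implies q), 1
9. not (p and q), 1
10. not q implies q, 1
11. not p, 1
12. q, 1
Accessibility: 0R0, 0R1, 1R1
Complete open branch: countermodel on an S4-frame, so not valid in S4, nor in K, T (the same frame is also a K-frame and a T-frame).
S5-tableau for the negation not ((Dia Box (not q implies q) implies (not q implies q)) or Dia (p and q)):
1. not ((Dia Box (not q implies q) implies (not q implies q)) or Dia (p and q)), 0
2. not (Dia Box (not q implies q) implies (not q implies q)), 0
3. not Dia (p and q), 0
4. Dia Box (not q implies q), 0
5. not (not q implies q), 0
6. not q, 0
7. not (p and q), 0
8. Box (not q implies q), 1
9. not (p and q), 1
10. not q implies q, 0
11. not q implies q, 1
12. not q, 1
13. q, 0
Accessibility: 0R0, 0R1, 1R0, 1R1
Branch closes: q and not q both at 0.
Every branch closes (one shown): valid in S5.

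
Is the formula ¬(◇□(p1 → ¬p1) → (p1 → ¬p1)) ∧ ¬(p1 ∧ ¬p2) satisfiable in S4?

1. ¬(◇□(p1 → ¬p1) → (p1 → ¬p1)) ∧ ¬(p1 ∧ ¬p2), 0
2. ¬(◇□(p1 → ¬p1) → (p1 → ¬p1)), 0   [∧-rule on 1]
3. ¬(p1 ∧ ¬p2), 0   [∧-rule on 1]
4. ◇□(p1 → ¬p1), 0   [¬→-rule on 2]
5. ¬(p1 → ¬p1), 0   [¬→-rule on 2]
6. p1, 0   [¬→-rule on 5]
7. p2, 0   [¬∧-rule on 3 (branches; this branch)]
8. □(p1 → ¬p1), 1   [◇-rule on 4: fresh world 1, 0R1]
9. p1 → ¬p1, 1   [□-rule on 8 via 1R1]
10. ¬p1, 1   [→-rule on 9 (branches; this branch)]
Accessibility: 0R0, 0R1, 1R1

Satisfiable (open branch found)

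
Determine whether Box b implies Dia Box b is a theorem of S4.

Tableau for the negation not (Box b implies Dia Box b):
1. not (Box b implies Dia Box b), w0
2. Box b, w0   [neg-implies-rule on 1]
3. not Dia Box b, w0   [neg-implies-rule on 1]
4. b, w0   [Box-rule on 2 via w0Rw0]
5. not Box b, w0   [neg-Dia-rule on 3 via w0Rw0]
6. not b, w1   [neg-Box-rule on 5: fresh world w1, w0Rw1]
7. b, w1   [Box-rule on 2 via w0Rw1]
Accessibility: w0Rw0, w0Rw1, w1Rw1
Branch closes: b and not b both at w1.
All branches of the negation close; one closing branch shown above.

Valid in S4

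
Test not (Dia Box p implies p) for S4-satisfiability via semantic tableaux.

Satisfiable

1. not (Dia Box p implies p), 0
2. Dia Box p, 0
3. not p, 0
4. Box p, 1
5. p, 1
Accessibility: 0R0, 0R1, 1R1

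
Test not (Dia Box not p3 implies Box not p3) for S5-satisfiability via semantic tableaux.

1. not (Dia Box not p3 implies Box not p3), u
2. Dia Box not p3, u
3. not Box not p3, u
4. Box not p3, v
5. not p3, u
6. not p3, v
7. p3, w
8. not p3, w
Accessibility: uRu, uRv, uRw, vRu, vRv, vRw, wRu, wRv, wRw
Branch closes: p3 and not p3 both at w.
(One branch shown.) All branches close.

Unsatisfiable (every branch closes)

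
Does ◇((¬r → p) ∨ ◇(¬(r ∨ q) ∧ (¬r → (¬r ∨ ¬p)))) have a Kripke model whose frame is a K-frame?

1. ◇((¬r → p) ∨ ◇(¬(r ∨ q) ∧ (¬r → (¬r ∨ ¬p)))), u
2. (¬r → p) ∨ ◇(¬(r ∨ q) ∧ (¬r → (¬r ∨ ¬p))), v
3. ◇(¬(r ∨ q) ∧ (¬r → (¬r ∨ ¬p))), v
4. ¬(r ∨ q) ∧ (¬r → (¬r ∨ ¬p)), w
5. ¬(r ∨ q), w
6. ¬r → (¬r ∨ ¬p), w
7. ¬r, w
8. ¬q, w
9. ¬r ∨ ¬p, w
10. ¬p, w
Accessibility: uRv, vRw

Satisfiable (open branch found)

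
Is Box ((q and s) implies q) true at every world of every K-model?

Tableau for the negation not Box ((q and s) implies q):
1. not Box ((q and s) implies q), w0
2. not ((q and s) implies q), w1   [neg-Box-rule on 1: fresh world w1, w0Rw1]
3. q and s, w1   [neg-implies-rule on 2]
4. not q, w1   [neg-implies-rule on 2]
5. q, w1   [and-rule on 3]
6. s, w1   [and-rule on 3]
Accessibility: w0Rw1
Branch closes: q and not q both at w1.
All branches of the negation close; one closing branch shown above.

Valid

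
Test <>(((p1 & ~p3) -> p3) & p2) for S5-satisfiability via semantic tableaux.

Satisfiable (open branch found)

1. <>(((p1 & ~p3) -> p3) & p2), 0
2. ((p1 & ~p3) -> p3) & p2, 1
3. (p1 & ~p3) -> p3, 1
4. p2, 1
5. p3, 1
Accessibility: 0R0, 0R1, 1R0, 1R1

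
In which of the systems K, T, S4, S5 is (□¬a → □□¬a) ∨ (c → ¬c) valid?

S4, S5

S4-tableau for the negation ¬((□¬a → □□¬a) ∨ (c → ¬c)):
1. ¬((□¬a → □□¬a) ∨ (c → ¬c)), 0
2. ¬(□¬a → □□¬a), 0
3. ¬(c → ¬c), 0
4. □¬a, 0
5. ¬□□¬a, 0
6. c, 0
7. ¬a, 0
8. ¬□¬a, 1
9. ¬a, 1
10. a, 2
11. ¬a, 2
Accessibility: 0R0, 0R1, 0R2, 1R1, 1R2, 2R2
Branch closes: a and ¬a both at 2.
Every branch closes (one shown): valid in S4, hence also in S5 (every theorem of S4 is a theorem of S5).
T-tableau for the negation ¬((□¬a → □□¬a) ∨ (c → ¬c)):
1. ¬((□¬a → □□¬a) ∨ (c → ¬c)), 0
2. ¬(□¬a → □□¬a), 0
3. ¬(c → ¬c), 0
4. □¬a, 0
5. ¬□□¬a, 0
6. c, 0
7. ¬a, 0
8. ¬□¬a, 1
9. ¬a, 1
10. a, 2
Accessibility: 0R0, 0R1, 1R1, 1R2, 2R2
Complete open branch: countermodel on a T-frame, so not valid in T, nor in K (the same frame is also a K-frame).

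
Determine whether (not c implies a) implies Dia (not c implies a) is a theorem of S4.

Yes, valid

Tableau for the negation not ((not c implies a) implies Dia (not c implies a)):
1. not ((not c implies a) implies Dia (not c implies a)), 0
2. not c implies a, 0
3. not Dia (not c implies a), 0
4. not (not c implies a), 0
5. not c, 0
6. not a, 0
7. a, 0
Accessibility: 0R0
Branch closes: a and not a both at 0.
All branches of the negation close; one closing branch shown above.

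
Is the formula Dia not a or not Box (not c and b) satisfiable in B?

Satisfiable (open branch found)

1. Dia not a or not Box (not c and b), w0
2. not Box (not c and b), w0
3. not (not c and b), w1
4. not b, w1
Accessibility: w0Rw0, w0Rw1, w1Rw0, w1Rw1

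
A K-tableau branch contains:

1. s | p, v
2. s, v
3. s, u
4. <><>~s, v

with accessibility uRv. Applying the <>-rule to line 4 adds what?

a fresh world w with vRw, and <>~s at w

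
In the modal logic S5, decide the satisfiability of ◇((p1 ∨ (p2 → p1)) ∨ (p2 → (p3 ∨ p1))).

1. ◇((p1 ∨ (p2 → p1)) ∨ (p2 → (p3 ∨ p1))), 0
2. (p1 ∨ (p2 → p1)) ∨ (p2 → (p3 ∨ p1)), 1
3. p2 → (p3 ∨ p1), 1
4. p3 ∨ p1, 1
5. p1, 1
Accessibility: 0R0, 0R1, 1R0, 1R1

Satisfiable (open branch found)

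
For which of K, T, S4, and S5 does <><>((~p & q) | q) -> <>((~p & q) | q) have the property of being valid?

S4, S5

T-tableau for the negation ~(<><>((~p & q) | q) -> <>((~p & q) | q)):
1. ~(<><>((~p & q) | q) -> <>((~p & q) | q)), 0
2. <><>((~p & q) | q), 0
3. ~<>((~p & q) | q), 0
4. ~((~p & q) | q), 0
5. ~(~p & q), 0
6. ~q, 0
7. <>((~p & q) | q), 1
8. ~((~p & q) | q), 1
9. ~(~p & q), 1
10. ~q, 1
11. (~p & q) | q, 2
12. q, 2
Accessibility: 0R0, 0R1, 1R1, 1R2, 2R2
Complete open branch: countermodel on a T-frame, so not valid in T, nor in K (the same frame is also a K-frame).
S4-tableau for the negation ~(<><>((~p & q) | q) -> <>((~p & q) | q)):
1. ~(<><>((~p & q) | q) -> <>((~p & q) | q)), 0
2. <><>((~p & q) | q), 0
3. ~<>((~p & q) | q), 0
4. ~((~p & q) | q), 0
5. ~(~p & q), 0
6. ~q, 0
7. <>((~p & q) | q), 1
8. ~((~p & q) | q), 1
9. ~(~p & q), 1
10. ~q, 1
11. (~p & q) | q, 2
12. ~((~p & q) | q), 2
13. ~(~p & q), 2
14. ~q, 2
15. ~p & q, 2
16. ~p, 2
17. q, 2
Accessibility: 0R0, 0R1, 0R2, 1R1, 1R2, 2R2
Branch closes: q and ~q both at 2.
Every branch closes (one shown): valid in S4, hence also in S5 (every theorem of S4 is a theorem of S5).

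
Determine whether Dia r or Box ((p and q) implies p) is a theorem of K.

Tableau for the negation not (Dia r or Box ((p and q) implies p)):
1. not (Dia r or Box ((p and q) implies p)), 0
2. not Dia r, 0   [neg-or-rule on 1]
3. not Box ((p and q) implies p), 0   [neg-or-rule on 1]
4. not ((p and q) implies p), 1   [neg-Box-rule on 3: fresh world 1, 0R1]
5. p and q, 1   [neg-implies-rule on 4]
6. not p, 1   [neg-implies-rule on 4]
7. p, 1   [and-rule on 5]
8. q, 1   [and-rule on 5]
Accessibility: 0R1
Branch closes: p and not p both at 1.
All branches of the negation close; one closing branch shown above.

Yes, valid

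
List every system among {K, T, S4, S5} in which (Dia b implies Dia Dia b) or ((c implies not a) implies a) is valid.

T, S4, S5

T-tableau for the negation not ((Dia b implies Dia Dia b) or ((c implies not a) implies a)):
1. not ((Dia b implies Dia Dia b) or ((c implies not a) implies a)), 0
2. not (Dia b implies Dia Dia b), 0   [neg-or-rule on 1]
3. not ((c implies not a) implies a), 0   [neg-or-rule on 1]
4. Dia b, 0   [neg-implies-rule on 2]
5. not Dia Dia b, 0   [neg-implies-rule on 2]
6. c implies not a, 0   [neg-implies-rule on 3]
7. not a, 0   [neg-implies-rule on 3]
8. not Dia b, 0   [neg-Dia-rule on 5 via 0R0]
9. not b, 0   [neg-Dia-rule on 8 via 0R0]
10. b, 1   [Dia-rule on 4: fresh world 1, 0R1]
11. not Dia b, 1   [neg-Dia-rule on 5 via 0R1]
12. not b, 1   [neg-Dia-rule on 8 via 0R1]
Accessibility: 0R0, 0R1, 1R1
Branch closes: b and not b both at 1.
Every branch closes (one shown): valid in T, hence also in S4, S5 (every theorem of T is a theorem of S4 and S5).
K-tableau for the negation not ((Dia b implies Dia Dia b) or ((c implies not a) implies a)):
1. not ((Dia b implies Dia Dia b) or ((c implies not a) implies a)), 0
2. not (Dia b implies Dia Dia b), 0   [neg-or-rule on 1]
3. not ((c implies not a) implies a), 0   [neg-or-rule on 1]
4. Dia b, 0   [neg-implies-rule on 2]
5. not Dia Dia b, 0   [neg-implies-rule on 2]
6. c implies not a, 0   [neg-implies-rule on 3]
7. not a, 0   [neg-implies-rule on 3]
8. b, 1   [Dia-rule on 4: fresh world 1, 0R1]
9. not Dia b, 1   [neg-Dia-rule on 5 via 0R1]
Accessibility: 0R1
Complete open branch: countermodel on a K-frame, so not valid in K.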